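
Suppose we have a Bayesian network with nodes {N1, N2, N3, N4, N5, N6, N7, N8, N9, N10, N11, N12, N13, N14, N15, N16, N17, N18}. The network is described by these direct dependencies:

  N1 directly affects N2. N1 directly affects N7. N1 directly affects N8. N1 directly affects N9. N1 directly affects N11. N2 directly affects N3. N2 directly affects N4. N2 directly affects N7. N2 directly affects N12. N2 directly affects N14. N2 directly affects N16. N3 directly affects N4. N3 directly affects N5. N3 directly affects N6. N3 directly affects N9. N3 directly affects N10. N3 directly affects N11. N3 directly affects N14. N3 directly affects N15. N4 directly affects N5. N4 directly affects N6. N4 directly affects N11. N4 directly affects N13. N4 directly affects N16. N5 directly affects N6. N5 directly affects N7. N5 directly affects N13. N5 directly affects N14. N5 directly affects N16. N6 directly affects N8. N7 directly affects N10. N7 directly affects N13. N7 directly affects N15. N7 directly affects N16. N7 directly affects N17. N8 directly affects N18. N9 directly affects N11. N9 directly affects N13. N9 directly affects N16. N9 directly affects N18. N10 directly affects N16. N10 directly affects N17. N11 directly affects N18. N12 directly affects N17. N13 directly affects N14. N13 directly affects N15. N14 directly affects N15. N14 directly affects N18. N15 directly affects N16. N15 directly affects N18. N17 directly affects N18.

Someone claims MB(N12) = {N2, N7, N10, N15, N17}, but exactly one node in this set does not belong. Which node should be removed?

The Markov blanket of a node is its parents, its children, and the other parents of its children.
Parents of N12: N2.
N12 has child N17.
Parents of each child, excluding N12:
  N17's other parents are N7, N10.
MB(N12) = {N2, N7, N10, N17}.
N15 is neither a parent, child, nor co-parent of N12, so it does not belong.

N15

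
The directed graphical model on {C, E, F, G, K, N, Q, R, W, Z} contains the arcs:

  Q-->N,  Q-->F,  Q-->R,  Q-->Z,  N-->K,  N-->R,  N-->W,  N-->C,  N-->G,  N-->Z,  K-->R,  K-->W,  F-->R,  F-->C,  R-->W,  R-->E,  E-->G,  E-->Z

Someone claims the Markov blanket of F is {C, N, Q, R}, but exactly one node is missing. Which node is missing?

K

Recall MB(v) = parents ∪ children ∪ spouses, where spouses are the other parents of v's children.
F has parent Q.
F's children: C, R.
Parents of each child, excluding F:
  R: K, N, Q
  C: N
MB(F) = {C, K, N, Q, R}.
Comparing with the claimed set, K is missing.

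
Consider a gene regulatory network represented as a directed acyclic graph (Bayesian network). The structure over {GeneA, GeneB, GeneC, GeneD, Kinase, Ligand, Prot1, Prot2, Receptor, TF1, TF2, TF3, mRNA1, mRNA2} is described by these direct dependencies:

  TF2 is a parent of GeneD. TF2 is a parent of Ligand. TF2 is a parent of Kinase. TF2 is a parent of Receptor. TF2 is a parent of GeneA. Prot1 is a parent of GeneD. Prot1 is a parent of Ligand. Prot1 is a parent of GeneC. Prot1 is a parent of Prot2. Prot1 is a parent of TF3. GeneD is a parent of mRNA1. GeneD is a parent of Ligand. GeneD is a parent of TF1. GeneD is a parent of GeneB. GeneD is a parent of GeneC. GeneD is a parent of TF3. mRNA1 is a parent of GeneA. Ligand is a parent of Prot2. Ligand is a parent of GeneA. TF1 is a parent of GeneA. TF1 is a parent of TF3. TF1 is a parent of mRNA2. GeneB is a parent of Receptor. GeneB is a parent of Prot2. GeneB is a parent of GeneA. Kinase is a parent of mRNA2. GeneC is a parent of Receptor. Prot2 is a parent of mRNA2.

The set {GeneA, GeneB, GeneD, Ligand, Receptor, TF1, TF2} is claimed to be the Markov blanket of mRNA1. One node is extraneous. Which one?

Receptor

By definition, MB(mRNA1) is built from mRNA1's parents, mRNA1's children, and the co-parents of mRNA1.
mRNA1's parents: GeneD.
Children of mRNA1: GeneA.
Parents of each child, excluding mRNA1:
  GeneA: GeneB, Ligand, TF1, TF2
MB(mRNA1) = {GeneA, GeneB, GeneD, Ligand, TF1, TF2}.
Receptor is neither a parent, child, nor co-parent of mRNA1, so it does not belong.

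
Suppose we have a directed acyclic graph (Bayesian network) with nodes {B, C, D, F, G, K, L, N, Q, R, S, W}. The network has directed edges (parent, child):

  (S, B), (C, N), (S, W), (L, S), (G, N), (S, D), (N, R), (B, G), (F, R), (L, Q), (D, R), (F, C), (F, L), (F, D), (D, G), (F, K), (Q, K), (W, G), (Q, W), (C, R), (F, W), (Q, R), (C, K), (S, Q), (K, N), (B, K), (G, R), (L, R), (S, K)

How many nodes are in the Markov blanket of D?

D's parents: F, S.
Children of D: G, R.
Co-parents of D (other parents of its children):
  G: B, W
  R: C, F, G, L, N, Q
MB(D) = {B, C, F, G, L, N, Q, R, S, W}, which has 10 nodes.

10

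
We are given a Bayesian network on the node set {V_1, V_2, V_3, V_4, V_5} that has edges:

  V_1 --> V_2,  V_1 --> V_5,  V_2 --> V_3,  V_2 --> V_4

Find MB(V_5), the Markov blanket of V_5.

Recall MB(v) = parents ∪ children ∪ spouses, where spouses are the other parents of v's children.
Parents of V_5: V_1.
Children of V_5: none.
V_5 has no children, so there are no co-parents.
Union: {V_1} ∪ {} ∪ {} = {V_1}.

{V_1}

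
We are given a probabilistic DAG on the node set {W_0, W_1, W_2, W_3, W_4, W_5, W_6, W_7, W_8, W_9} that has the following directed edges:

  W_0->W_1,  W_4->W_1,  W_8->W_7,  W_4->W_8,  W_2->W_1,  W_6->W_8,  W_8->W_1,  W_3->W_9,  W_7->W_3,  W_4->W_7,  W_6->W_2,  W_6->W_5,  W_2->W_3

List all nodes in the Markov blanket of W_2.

The Markov blanket of a node is its parents, its children, and the other parents of its children.
Pa(W_2) = {W_6}.
Children of W_2: W_1, W_3.
Parents of each child, excluding W_2:
  parents(W_3) \ {W_2} = {W_7}.
  W_1's other parents are W_0, W_4, W_8.
So the Markov blanket of W_2 is {W_0, W_1, W_3, W_4, W_6, W_7, W_8}.

{W_0, W_1, W_3, W_4, W_6, W_7, W_8}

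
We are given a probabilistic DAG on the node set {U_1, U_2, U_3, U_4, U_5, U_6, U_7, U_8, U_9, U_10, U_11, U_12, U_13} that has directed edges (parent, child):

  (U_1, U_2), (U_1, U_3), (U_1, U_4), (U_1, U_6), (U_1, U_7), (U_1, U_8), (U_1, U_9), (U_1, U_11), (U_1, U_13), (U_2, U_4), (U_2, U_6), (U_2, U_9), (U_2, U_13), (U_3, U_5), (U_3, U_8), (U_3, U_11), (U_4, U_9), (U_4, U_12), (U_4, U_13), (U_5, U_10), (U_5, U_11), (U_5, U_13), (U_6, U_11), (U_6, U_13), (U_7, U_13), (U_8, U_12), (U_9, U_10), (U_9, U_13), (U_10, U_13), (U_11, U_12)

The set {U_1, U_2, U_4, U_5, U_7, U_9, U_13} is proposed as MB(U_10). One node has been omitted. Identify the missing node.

U_10's parents: U_5, U_9.
U_10 has child U_13.
Co-parents of U_10 (other parents of its children):
  parents(U_13) \ {U_10} = {U_1, U_2, U_4, U_5, U_6, U_7, U_9}.
MB(U_10) = {U_1, U_2, U_4, U_5, U_6, U_7, U_9, U_13}.
Comparing with the claimed set, U_6 is missing.

U_6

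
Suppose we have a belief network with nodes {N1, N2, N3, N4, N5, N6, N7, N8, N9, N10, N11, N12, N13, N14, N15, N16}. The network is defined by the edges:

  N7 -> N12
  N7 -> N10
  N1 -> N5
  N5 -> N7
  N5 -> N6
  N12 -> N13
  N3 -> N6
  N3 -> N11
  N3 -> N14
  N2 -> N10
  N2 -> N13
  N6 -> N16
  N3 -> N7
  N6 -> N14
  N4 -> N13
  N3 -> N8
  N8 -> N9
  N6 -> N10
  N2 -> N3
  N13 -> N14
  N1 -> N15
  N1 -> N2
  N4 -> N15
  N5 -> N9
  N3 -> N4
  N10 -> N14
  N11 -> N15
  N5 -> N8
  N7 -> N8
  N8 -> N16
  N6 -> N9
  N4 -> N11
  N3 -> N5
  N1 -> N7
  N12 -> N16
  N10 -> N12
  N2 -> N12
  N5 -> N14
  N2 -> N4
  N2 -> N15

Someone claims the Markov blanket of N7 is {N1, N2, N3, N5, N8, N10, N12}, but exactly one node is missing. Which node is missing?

By definition, MB(N7) is built from N7's parents, N7's children, and the co-parents of N7.
Parents of N7: N1, N3, N5.
N7's children: N8, N10, N12.
Co-parents of N7 (other parents of its children):
  N8: N3, N5
  N10: N2, N6
  N12: N2, N10
MB(N7) = {N1, N2, N3, N5, N6, N8, N10, N12}.
Comparing with the claimed set, N6 is missing.

N6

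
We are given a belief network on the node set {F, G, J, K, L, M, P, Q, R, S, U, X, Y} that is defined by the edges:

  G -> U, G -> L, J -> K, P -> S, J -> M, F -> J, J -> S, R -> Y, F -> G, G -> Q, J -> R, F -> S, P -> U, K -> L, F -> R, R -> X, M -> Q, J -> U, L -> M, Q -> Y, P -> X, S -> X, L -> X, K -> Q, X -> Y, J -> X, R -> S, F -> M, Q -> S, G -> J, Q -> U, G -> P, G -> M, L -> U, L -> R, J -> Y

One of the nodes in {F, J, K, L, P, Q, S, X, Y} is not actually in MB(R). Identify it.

A node's Markov blanket = Pa ∪ Ch ∪ (parents of Ch other than the node itself).
Pa(R) = {F, J, L}.
Ch(R) = {S, X, Y}.
Parents of each child, excluding R:
  parents(S) \ {R} = {F, J, P, Q}.
  X also has parents J, L, P, S.
  Y's other parents are J, Q, X.
MB(R) = {F, J, L, P, Q, S, X, Y}.
K is neither a parent, child, nor co-parent of R, so it does not belong.

K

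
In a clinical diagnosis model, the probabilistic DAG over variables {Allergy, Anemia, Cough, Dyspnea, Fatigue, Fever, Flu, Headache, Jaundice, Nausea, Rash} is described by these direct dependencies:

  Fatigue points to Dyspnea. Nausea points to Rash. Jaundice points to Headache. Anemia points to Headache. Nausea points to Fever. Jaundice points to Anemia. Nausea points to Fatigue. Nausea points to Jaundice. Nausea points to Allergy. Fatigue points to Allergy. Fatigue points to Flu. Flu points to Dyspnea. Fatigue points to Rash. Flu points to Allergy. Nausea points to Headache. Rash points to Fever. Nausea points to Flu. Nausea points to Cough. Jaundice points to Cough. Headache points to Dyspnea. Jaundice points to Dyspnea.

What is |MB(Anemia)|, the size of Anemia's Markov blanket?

The Markov blanket of a node is its parents, its children, and the other parents of its children.
Pa(Anemia) = {Jaundice}.
Ch(Anemia) = {Headache}.
Co-parents of Anemia (other parents of its children):
  Headache: Jaundice, Nausea
MB(Anemia) = {Headache, Jaundice, Nausea}, which has 3 nodes.

3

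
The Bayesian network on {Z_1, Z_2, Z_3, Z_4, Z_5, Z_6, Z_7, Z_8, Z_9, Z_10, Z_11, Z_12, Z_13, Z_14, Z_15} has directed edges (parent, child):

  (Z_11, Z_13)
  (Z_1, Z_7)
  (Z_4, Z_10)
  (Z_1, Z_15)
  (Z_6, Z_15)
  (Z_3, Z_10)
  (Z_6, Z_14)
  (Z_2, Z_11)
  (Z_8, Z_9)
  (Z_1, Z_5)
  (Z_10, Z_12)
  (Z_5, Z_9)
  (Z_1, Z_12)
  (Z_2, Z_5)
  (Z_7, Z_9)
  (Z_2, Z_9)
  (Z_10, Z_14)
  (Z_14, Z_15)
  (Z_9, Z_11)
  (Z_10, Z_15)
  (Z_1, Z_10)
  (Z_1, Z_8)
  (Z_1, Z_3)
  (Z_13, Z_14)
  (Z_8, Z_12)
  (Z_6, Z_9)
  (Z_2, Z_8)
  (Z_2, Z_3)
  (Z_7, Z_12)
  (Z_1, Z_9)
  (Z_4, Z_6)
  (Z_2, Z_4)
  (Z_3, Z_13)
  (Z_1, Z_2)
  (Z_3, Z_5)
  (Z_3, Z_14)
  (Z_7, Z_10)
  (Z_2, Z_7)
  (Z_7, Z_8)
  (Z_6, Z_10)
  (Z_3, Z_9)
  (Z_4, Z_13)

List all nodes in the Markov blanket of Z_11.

By definition, MB(Z_11) is built from Z_11's parents, Z_11's children, and the co-parents of Z_11.
Z_11's parents: Z_2, Z_9.
Z_11 has child Z_13.
Parents of each child, excluding Z_11:
  Z_13: Z_3, Z_4
Taking the union gives {Z_2, Z_3, Z_4, Z_9, Z_13}.

{Z_2, Z_3, Z_4, Z_9, Z_13}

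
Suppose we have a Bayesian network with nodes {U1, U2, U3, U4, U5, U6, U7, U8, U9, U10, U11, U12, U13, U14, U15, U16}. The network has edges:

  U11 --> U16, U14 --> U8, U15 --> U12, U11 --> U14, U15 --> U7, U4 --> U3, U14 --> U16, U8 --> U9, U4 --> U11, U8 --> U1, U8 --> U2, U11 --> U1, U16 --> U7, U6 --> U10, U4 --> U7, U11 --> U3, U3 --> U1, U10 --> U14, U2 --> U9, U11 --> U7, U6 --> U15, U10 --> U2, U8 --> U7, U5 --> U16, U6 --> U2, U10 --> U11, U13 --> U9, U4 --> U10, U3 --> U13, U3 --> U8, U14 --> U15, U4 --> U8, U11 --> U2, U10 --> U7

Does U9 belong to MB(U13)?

Yes

U9 is a child of U13.
So U9 ∈ MB(U13).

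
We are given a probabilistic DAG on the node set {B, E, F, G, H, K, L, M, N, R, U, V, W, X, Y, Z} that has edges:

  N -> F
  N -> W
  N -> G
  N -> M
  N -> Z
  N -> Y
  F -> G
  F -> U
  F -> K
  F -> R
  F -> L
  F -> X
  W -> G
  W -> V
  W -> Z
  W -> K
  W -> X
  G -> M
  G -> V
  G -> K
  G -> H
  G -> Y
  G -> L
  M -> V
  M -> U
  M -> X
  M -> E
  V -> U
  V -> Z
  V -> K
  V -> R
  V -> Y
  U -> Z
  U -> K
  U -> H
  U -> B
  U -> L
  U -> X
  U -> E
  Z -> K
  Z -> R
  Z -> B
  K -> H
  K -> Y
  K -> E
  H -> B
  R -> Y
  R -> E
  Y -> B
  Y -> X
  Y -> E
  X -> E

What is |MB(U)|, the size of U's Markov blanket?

15

U's parents: F, M, V.
U's children: B, E, H, K, L, X, Z.
Co-parents of U (other parents of its children):
  parents(Z) \ {U} = {N, V, W}.
  parents(K) \ {U} = {F, G, V, W, Z}.
  parents(H) \ {U} = {G, K}.
  B's other parents are H, Y, Z.
  L also has parents F, G.
  X also has parents F, M, W, Y.
  parents(E) \ {U} = {K, M, R, X, Y}.
MB(U) = {B, E, F, G, H, K, L, M, N, R, V, W, X, Y, Z}, which has 15 nodes.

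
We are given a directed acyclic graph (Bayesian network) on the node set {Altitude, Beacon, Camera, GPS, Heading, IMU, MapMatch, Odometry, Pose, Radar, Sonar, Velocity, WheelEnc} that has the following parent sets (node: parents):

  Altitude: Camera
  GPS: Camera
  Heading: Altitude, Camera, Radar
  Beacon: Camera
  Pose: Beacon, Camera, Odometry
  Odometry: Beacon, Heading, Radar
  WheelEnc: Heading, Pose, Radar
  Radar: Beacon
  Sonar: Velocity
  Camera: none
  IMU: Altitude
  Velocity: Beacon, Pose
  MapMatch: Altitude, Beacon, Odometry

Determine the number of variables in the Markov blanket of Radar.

The Markov blanket of a node is its parents, its children, and the other parents of its children.
Children of Radar: Heading, Odometry, WheelEnc.
Pa(Radar) = {Beacon}.
Parents of each child, excluding Radar:
  Heading: Altitude, Camera
  Odometry: Beacon, Heading
  WheelEnc: Heading, Pose
MB(Radar) = {Altitude, Beacon, Camera, Heading, Odometry, Pose, WheelEnc}, which has 7 nodes.

7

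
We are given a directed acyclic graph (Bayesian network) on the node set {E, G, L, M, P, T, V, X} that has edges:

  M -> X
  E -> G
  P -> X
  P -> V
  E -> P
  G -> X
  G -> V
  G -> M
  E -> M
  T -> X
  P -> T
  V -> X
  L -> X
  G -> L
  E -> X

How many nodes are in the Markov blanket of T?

A node's Markov blanket = Pa ∪ Ch ∪ (parents of Ch other than the node itself).
T's parents: P.
Children of T: X.
Parents of each child, excluding T:
  X: E, G, L, M, P, V
MB(T) = {E, G, L, M, P, V, X}, which has 7 nodes.

7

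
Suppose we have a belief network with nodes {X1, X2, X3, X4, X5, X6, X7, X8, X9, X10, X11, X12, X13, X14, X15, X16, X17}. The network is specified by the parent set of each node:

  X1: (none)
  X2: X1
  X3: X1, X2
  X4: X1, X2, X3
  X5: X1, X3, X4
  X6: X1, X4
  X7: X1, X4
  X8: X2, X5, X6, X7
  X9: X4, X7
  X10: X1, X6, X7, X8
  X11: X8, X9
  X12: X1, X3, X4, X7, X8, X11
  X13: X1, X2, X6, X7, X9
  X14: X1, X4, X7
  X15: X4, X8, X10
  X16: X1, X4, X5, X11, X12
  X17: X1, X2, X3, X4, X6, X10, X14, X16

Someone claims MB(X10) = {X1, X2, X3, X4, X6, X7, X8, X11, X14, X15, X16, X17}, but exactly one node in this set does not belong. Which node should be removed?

Pa(X10) = {X1, X6, X7, X8}.
Children of X10: X15, X17.
Parents of each child, excluding X10:
  X15's other parents are X4, X8.
  X17's other parents are X1, X2, X3, X4, X6, X14, X16.
MB(X10) = {X1, X2, X3, X4, X6, X7, X8, X14, X15, X16, X17}.
X11 is neither a parent, child, nor co-parent of X10, so it does not belong.

X11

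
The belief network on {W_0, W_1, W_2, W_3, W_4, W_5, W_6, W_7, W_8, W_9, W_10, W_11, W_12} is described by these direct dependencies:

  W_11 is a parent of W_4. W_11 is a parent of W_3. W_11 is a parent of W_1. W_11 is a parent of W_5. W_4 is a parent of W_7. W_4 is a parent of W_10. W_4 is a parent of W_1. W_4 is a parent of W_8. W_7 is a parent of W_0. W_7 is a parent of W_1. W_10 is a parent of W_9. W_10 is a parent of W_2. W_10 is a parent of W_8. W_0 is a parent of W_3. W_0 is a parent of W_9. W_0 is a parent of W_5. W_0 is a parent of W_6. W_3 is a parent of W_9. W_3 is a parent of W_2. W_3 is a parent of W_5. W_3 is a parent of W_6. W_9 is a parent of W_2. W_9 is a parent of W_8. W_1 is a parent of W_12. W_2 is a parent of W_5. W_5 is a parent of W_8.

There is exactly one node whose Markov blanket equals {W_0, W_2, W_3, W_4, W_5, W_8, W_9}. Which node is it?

W_10

The target node must have every member of {W_0, W_2, W_3, W_4, W_5, W_8, W_9} as a parent, child, or co-parent, and no others.
Parents of W_10: W_4; children: W_2, W_8, W_9; co-parents: W_0, W_3, W_4, W_5, W_9.
These exactly cover the given set, so the node is W_10.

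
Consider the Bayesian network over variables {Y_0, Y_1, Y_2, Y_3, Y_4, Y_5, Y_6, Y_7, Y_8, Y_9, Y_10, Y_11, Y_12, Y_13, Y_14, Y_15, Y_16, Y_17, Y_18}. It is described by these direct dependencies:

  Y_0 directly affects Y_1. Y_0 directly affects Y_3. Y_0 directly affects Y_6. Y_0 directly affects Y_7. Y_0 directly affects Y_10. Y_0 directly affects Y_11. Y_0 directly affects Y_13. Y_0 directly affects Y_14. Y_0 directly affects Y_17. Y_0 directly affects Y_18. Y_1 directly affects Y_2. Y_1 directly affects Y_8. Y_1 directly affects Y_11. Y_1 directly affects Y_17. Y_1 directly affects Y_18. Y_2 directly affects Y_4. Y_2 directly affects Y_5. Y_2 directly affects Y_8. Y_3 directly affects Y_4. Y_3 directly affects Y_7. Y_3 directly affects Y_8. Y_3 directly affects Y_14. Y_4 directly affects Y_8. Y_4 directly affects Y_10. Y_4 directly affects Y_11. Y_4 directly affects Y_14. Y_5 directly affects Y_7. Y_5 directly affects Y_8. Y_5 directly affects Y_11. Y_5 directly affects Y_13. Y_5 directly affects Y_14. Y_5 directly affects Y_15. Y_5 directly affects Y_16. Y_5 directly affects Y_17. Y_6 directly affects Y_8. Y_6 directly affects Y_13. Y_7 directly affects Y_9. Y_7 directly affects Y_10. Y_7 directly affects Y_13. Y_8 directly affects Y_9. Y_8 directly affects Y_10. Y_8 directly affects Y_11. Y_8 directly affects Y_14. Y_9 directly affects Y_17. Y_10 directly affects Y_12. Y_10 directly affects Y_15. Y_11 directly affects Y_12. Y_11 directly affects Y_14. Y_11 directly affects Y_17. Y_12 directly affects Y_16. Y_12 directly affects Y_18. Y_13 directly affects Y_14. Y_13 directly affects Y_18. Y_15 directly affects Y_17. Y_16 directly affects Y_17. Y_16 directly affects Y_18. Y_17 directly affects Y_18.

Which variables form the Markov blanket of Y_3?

A node's Markov blanket = Pa ∪ Ch ∪ (parents of Ch other than the node itself).
Parents of Y_3: Y_0.
Ch(Y_3) = {Y_4, Y_7, Y_8, Y_14}.
Co-parents of Y_3 (other parents of its children):
  Y_4: Y_2
  Y_7: Y_0, Y_5
  Y_8: Y_1, Y_2, Y_4, Y_5, Y_6
  Y_14: Y_0, Y_4, Y_5, Y_8, Y_11, Y_13
Union: {Y_0} ∪ {Y_4, Y_7, Y_8, Y_14} ∪ {Y_0, Y_1, Y_2, Y_4, Y_5, Y_6, Y_8, Y_11, Y_13} = {Y_0, Y_1, Y_2, Y_4, Y_5, Y_6, Y_7, Y_8, Y_11, Y_13, Y_14}.

{Y_0, Y_1, Y_2, Y_4, Y_5, Y_6, Y_7, Y_8, Y_11, Y_13, Y_14}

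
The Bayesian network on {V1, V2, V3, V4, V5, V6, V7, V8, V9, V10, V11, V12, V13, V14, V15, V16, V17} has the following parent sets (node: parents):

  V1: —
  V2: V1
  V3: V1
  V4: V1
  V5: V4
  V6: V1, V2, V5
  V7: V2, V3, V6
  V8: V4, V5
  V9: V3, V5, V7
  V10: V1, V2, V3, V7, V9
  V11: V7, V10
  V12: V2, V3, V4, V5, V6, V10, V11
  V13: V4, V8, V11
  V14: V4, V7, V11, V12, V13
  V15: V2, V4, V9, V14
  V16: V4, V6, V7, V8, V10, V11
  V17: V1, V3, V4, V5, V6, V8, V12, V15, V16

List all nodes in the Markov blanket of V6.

The Markov blanket of a node is its parents, its children, and the other parents of its children.
Parents of V6: V1, V2, V5.
Ch(V6) = {V7, V12, V16, V17}.
Parents of each child, excluding V6:
  parents(V7) \ {V6} = {V2, V3}.
  V12 also has parents V2, V3, V4, V5, V10, V11.
  V16 also has parents V4, V7, V8, V10, V11.
  V17 also has parents V1, V3, V4, V5, V8, V12, V15, V16.
So the Markov blanket of V6 is {V1, V2, V3, V4, V5, V7, V8, V10, V11, V12, V15, V16, V17}.

{V1, V2, V3, V4, V5, V7, V8, V10, V11, V12, V15, V16, V17}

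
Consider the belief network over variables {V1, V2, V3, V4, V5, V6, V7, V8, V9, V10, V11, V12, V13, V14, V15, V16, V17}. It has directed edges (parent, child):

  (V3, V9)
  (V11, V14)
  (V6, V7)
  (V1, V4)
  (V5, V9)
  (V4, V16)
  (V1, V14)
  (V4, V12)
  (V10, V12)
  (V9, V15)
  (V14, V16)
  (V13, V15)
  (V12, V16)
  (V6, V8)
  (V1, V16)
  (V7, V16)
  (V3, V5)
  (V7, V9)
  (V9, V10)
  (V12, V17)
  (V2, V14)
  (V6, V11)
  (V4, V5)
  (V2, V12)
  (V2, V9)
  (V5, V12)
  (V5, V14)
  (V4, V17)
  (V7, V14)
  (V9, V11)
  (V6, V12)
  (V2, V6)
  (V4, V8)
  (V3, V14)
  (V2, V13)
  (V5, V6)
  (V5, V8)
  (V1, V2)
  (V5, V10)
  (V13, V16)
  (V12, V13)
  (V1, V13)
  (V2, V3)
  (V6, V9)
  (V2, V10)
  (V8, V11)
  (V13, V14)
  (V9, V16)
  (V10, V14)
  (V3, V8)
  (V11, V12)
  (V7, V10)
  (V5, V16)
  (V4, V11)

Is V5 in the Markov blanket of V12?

V5 is a parent of V12.
So V5 ∈ MB(V12).

Yes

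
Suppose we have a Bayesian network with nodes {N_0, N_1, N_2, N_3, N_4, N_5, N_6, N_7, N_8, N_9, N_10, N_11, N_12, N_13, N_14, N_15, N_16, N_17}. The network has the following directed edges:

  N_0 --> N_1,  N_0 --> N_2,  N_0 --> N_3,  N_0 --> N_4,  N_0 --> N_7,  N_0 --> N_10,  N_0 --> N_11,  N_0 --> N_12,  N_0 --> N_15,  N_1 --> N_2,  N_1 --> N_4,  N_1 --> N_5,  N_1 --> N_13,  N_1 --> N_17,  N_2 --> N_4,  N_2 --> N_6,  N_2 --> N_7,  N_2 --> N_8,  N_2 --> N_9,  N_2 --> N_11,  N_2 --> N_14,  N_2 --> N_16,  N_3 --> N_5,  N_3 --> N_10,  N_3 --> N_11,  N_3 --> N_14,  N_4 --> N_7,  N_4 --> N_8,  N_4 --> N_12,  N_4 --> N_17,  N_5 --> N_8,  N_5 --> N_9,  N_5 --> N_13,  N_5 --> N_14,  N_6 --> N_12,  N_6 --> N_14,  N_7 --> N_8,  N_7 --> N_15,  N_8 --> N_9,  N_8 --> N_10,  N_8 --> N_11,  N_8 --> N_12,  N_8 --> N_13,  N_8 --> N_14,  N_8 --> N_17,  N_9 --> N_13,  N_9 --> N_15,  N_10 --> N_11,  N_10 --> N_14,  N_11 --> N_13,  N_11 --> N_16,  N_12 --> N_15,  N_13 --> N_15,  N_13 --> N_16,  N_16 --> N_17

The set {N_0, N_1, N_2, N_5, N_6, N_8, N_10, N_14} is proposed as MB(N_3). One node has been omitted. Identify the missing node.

A node's Markov blanket = Pa ∪ Ch ∪ (parents of Ch other than the node itself).
Pa(N_3) = {N_0}.
Children of N_3: N_5, N_10, N_11, N_14.
Parents of each child, excluding N_3:
  parents(N_5) \ {N_3} = {N_1}.
  N_10 also has parents N_0, N_8.
  N_11's other parents are N_0, N_2, N_8, N_10.
  N_14 also has parents N_2, N_5, N_6, N_8, N_10.
MB(N_3) = {N_0, N_1, N_2, N_5, N_6, N_8, N_10, N_11, N_14}.
Comparing with the claimed set, N_11 is missing.

N_11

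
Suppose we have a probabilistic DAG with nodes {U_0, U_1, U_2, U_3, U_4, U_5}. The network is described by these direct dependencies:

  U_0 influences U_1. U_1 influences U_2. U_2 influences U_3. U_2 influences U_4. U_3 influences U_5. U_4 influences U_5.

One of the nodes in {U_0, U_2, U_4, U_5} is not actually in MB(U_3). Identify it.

U_0

U_3's parents: U_2.
Ch(U_3) = {U_5}.
For each child, the remaining parents (spouses of U_3):
  parents(U_5) \ {U_3} = {U_4}.
MB(U_3) = {U_2, U_4, U_5}.
U_0 is neither a parent, child, nor co-parent of U_3, so it does not belong.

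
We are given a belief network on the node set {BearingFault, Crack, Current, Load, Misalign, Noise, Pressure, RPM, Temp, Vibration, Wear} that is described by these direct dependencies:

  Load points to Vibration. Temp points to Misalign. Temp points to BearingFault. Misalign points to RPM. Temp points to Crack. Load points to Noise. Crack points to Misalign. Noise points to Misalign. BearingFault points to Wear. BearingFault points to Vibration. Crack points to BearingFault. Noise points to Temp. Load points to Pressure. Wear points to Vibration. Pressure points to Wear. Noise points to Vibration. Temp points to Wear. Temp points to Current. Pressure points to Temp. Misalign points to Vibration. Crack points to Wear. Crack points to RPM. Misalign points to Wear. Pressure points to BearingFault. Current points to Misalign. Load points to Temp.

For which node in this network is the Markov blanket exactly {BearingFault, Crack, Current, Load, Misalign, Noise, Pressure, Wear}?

The target node must have every member of {BearingFault, Crack, Current, Load, Misalign, Noise, Pressure, Wear} as a parent, child, or co-parent, and no others.
Parents of Temp: Load, Noise, Pressure; children: BearingFault, Crack, Current, Misalign, Wear; co-parents: BearingFault, Crack, Current, Misalign, Noise, Pressure.
These exactly cover the given set, so the node is Temp.

Temp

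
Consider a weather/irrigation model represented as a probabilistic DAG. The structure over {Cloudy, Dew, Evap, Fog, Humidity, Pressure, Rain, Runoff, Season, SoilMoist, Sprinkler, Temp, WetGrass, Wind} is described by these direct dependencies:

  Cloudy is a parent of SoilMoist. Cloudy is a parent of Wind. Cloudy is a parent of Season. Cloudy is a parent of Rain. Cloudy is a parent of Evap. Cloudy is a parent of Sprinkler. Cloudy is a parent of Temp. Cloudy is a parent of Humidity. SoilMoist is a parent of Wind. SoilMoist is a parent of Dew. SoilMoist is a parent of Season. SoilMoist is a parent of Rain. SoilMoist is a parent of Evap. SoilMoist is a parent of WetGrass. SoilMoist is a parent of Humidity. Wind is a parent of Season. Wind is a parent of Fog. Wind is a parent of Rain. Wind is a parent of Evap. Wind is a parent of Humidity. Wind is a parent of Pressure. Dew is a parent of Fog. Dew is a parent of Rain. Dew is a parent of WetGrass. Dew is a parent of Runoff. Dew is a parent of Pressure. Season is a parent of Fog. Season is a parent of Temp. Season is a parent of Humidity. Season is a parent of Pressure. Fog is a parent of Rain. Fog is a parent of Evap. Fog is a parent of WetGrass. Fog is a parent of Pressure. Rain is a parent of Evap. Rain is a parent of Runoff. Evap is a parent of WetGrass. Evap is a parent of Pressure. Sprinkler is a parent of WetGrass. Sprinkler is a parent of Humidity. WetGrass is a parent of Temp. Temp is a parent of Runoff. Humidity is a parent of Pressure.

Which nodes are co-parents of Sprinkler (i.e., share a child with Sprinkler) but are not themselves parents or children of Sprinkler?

{Dew, Evap, Fog, Season, SoilMoist, Wind}

Children of Sprinkler: Humidity, WetGrass.
  parents(WetGrass) \ {Sprinkler} = {Dew, Evap, Fog, SoilMoist}.
  parents(Humidity) \ {Sprinkler} = {Cloudy, Season, SoilMoist, Wind}.
Excluding nodes already adjacent to Sprinkler (Cloudy, Humidity, WetGrass), the co-parent-only contribution is {Dew, Evap, Fog, Season, SoilMoist, Wind}.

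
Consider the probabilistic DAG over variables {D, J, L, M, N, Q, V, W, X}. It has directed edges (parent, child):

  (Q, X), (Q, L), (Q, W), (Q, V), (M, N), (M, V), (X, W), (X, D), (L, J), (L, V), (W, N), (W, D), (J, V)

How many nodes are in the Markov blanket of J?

4

Pa(J) = {L}.
Ch(J) = {V}.
Parents of each child, excluding J:
  V also has parents L, M, Q.
MB(J) = {L, M, Q, V}, which has 4 nodes.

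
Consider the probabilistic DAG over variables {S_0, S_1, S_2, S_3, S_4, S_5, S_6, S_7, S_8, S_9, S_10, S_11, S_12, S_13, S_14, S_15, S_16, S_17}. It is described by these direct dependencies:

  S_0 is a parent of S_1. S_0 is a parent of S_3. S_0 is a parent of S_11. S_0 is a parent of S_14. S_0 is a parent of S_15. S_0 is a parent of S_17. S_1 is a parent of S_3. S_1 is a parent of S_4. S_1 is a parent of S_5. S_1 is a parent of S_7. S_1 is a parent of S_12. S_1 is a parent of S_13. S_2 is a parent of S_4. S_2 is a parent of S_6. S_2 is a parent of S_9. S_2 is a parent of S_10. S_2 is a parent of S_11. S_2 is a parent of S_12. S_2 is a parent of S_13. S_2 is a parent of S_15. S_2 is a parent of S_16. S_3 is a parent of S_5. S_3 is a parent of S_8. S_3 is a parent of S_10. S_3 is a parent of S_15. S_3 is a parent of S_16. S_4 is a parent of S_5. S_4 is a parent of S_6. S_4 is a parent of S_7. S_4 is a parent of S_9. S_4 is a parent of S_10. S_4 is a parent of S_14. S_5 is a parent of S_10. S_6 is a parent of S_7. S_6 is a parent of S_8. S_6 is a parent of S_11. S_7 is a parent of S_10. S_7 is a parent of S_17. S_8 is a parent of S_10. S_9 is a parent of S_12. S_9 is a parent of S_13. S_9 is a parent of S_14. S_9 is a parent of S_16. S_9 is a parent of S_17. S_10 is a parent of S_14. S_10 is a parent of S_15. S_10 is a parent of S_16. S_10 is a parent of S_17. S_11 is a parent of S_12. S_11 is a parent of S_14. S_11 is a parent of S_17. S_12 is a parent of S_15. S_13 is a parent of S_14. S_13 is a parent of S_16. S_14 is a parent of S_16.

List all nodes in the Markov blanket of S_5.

{S_1, S_2, S_3, S_4, S_7, S_8, S_10}

S_5's parents: S_1, S_3, S_4.
Ch(S_5) = {S_10}.
Parents of each child, excluding S_5:
  S_10's other parents are S_2, S_3, S_4, S_7, S_8.
Union: {S_1, S_3, S_4} ∪ {S_10} ∪ {S_2, S_3, S_4, S_7, S_8} = {S_1, S_2, S_3, S_4, S_7, S_8, S_10}.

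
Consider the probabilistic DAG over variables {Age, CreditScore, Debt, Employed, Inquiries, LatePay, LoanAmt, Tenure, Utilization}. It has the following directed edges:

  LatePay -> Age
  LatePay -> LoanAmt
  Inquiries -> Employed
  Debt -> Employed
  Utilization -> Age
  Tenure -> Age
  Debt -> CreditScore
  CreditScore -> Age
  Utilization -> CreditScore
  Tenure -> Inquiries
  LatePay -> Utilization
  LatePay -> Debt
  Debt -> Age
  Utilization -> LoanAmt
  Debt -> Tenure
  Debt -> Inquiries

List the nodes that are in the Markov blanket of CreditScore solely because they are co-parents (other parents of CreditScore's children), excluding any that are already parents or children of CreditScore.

Children of CreditScore: Age.
  Age also has parents Debt, LatePay, Tenure, Utilization.
Excluding nodes already adjacent to CreditScore (Age, Debt, Utilization), the co-parent-only contribution is {LatePay, Tenure}.

{LatePay, Tenure}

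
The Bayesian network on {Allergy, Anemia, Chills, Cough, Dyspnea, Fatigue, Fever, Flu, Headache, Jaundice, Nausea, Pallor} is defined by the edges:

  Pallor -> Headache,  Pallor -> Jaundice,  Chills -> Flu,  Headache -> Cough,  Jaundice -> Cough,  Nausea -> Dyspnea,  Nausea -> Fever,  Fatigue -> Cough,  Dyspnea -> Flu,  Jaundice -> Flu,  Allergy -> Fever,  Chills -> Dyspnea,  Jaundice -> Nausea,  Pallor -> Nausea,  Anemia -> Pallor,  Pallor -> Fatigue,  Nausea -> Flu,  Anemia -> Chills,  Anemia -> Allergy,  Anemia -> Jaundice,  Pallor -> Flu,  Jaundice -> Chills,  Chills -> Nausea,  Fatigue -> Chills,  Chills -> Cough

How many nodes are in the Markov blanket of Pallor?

8

By definition, MB(Pallor) is built from Pallor's parents, Pallor's children, and the co-parents of Pallor.
Pallor has parent Anemia.
Pallor's children: Fatigue, Flu, Headache, Jaundice, Nausea.
For each child, the remaining parents (spouses of Pallor):
  Headache: no additional parents.
  Fatigue: no additional parents.
  Jaundice's other parent is Anemia.
  Nausea's other parents are Chills, Jaundice.
  Flu's other parents are Chills, Dyspnea, Jaundice, Nausea.
MB(Pallor) = {Anemia, Chills, Dyspnea, Fatigue, Flu, Headache, Jaundice, Nausea}, which has 8 nodes.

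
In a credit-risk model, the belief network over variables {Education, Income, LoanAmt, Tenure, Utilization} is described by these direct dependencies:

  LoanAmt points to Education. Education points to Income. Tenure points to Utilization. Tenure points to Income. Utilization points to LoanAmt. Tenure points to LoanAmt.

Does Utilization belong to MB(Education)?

Education has parent LoanAmt.
Education has child Income.
Parents of each child, excluding Education:
  Income also has parent Tenure.
MB(Education) = {Income, LoanAmt, Tenure}; Utilization is not in this set.

No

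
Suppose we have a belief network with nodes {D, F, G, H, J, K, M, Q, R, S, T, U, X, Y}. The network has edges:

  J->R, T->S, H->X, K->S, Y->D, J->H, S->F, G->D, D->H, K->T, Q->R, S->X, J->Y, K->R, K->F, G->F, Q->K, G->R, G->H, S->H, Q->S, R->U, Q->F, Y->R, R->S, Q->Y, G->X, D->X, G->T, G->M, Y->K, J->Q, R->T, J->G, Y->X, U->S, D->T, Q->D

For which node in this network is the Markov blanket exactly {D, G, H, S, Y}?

X

The target node must have every member of {D, G, H, S, Y} as a parent, child, or co-parent, and no others.
Parents of X: D, G, H, S, Y; children: none; co-parents: none.
These exactly cover the given set, so the node is X.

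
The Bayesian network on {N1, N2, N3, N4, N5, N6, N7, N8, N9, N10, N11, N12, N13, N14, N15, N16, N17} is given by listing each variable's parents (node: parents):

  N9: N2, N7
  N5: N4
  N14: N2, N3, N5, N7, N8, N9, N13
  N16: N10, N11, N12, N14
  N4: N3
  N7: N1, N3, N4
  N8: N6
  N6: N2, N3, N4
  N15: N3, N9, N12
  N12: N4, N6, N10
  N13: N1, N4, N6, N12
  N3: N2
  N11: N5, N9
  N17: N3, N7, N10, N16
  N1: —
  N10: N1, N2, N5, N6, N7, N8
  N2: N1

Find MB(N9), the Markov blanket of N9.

N9's parents: N2, N7.
N9's children: N11, N14, N15.
Co-parents of N9 (other parents of its children):
  N11 also has parent N5.
  parents(N14) \ {N9} = {N2, N3, N5, N7, N8, N13}.
  parents(N15) \ {N9} = {N3, N12}.
So the Markov blanket of N9 is {N2, N3, N5, N7, N8, N11, N12, N13, N14, N15}.

{N2, N3, N5, N7, N8, N11, N12, N13, N14, N15}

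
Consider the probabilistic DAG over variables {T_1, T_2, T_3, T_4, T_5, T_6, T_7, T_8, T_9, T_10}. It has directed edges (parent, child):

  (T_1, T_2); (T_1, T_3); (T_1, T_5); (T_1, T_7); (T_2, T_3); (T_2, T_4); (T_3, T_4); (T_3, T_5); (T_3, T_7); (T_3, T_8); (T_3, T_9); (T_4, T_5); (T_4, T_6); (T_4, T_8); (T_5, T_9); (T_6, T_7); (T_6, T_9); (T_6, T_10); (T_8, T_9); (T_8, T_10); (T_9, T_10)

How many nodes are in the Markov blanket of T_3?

8

T_3's parents: T_1, T_2.
Ch(T_3) = {T_4, T_5, T_7, T_8, T_9}.
Co-parents of T_3 (other parents of its children):
  T_4 also has parent T_2.
  parents(T_5) \ {T_3} = {T_1, T_4}.
  T_7 also has parents T_1, T_6.
  parents(T_8) \ {T_3} = {T_4}.
  parents(T_9) \ {T_3} = {T_5, T_6, T_8}.
MB(T_3) = {T_1, T_2, T_4, T_5, T_6, T_7, T_8, T_9}, which has 8 nodes.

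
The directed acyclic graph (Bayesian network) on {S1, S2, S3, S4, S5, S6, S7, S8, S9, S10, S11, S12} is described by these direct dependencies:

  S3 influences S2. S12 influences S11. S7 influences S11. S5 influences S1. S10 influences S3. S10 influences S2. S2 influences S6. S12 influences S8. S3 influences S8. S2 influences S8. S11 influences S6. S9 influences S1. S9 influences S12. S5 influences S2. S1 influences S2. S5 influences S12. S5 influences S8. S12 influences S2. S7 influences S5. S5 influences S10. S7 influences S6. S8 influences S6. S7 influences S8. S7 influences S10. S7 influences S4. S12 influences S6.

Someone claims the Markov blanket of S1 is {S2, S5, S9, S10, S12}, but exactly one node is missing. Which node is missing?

S1 has parents S5, S9.
S1's children: S2.
Co-parents of S1 (other parents of its children):
  S2: S3, S5, S10, S12
MB(S1) = {S2, S3, S5, S9, S10, S12}.
Comparing with the claimed set, S3 is missing.

S3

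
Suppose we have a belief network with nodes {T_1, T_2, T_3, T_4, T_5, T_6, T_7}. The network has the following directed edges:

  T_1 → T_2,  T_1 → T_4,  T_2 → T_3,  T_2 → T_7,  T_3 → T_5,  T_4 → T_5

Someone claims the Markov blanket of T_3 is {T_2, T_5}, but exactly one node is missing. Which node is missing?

T_4

Recall MB(v) = parents ∪ children ∪ spouses, where spouses are the other parents of v's children.
T_3 has parent T_2.
Children of T_3: T_5.
Parents of each child, excluding T_3:
  T_5 also has parent T_4.
MB(T_3) = {T_2, T_4, T_5}.
Comparing with the claimed set, T_4 is missing.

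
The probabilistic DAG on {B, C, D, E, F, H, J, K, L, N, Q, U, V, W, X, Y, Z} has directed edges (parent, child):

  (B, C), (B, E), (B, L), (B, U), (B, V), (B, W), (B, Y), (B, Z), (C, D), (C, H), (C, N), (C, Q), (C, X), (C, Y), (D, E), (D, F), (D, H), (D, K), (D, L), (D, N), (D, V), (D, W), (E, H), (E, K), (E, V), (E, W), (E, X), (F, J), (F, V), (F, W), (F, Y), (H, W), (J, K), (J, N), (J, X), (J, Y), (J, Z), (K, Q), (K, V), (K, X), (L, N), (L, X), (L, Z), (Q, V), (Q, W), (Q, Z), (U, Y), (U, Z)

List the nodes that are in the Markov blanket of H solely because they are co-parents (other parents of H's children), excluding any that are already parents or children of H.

Children of H: W.
  W: B, D, E, F, Q
Excluding nodes already adjacent to H (C, D, E, W), the co-parent-only contribution is {B, F, Q}.

{B, F, Q}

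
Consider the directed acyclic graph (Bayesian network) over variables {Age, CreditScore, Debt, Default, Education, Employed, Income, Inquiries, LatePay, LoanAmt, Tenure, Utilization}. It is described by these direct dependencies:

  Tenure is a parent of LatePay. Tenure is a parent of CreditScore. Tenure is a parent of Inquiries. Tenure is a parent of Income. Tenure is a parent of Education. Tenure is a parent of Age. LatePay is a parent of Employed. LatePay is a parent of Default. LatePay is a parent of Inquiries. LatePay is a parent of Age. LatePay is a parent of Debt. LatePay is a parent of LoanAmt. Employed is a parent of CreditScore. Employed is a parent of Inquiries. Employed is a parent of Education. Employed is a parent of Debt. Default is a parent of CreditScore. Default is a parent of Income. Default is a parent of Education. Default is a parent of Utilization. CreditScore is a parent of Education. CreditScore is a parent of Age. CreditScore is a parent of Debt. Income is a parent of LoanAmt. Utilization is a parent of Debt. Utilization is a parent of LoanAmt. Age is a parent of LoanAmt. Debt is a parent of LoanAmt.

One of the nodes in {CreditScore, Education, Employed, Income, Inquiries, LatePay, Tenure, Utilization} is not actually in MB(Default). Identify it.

Inquiries

By definition, MB(Default) is built from Default's parents, Default's children, and the co-parents of Default.
Default has children CreditScore, Education, Income, Utilization.
Parents of Default: LatePay.
Other parents of Default's children:
  CreditScore: Employed, Tenure
  Income: Tenure
  Education: CreditScore, Employed, Tenure
  Utilization: —
MB(Default) = {CreditScore, Education, Employed, Income, LatePay, Tenure, Utilization}.
Inquiries is neither a parent, child, nor co-parent of Default, so it does not belong.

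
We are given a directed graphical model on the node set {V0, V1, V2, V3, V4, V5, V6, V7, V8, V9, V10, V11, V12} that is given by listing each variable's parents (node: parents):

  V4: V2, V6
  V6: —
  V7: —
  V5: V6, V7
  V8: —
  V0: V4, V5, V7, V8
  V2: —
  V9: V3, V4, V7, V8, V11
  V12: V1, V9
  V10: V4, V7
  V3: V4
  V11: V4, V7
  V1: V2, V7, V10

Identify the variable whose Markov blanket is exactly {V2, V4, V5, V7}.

The target node must have every member of {V2, V4, V5, V7} as a parent, child, or co-parent, and no others.
Parents of V6: none; children: V4, V5; co-parents: V2, V7.
These exactly cover the given set, so the node is V6.

V6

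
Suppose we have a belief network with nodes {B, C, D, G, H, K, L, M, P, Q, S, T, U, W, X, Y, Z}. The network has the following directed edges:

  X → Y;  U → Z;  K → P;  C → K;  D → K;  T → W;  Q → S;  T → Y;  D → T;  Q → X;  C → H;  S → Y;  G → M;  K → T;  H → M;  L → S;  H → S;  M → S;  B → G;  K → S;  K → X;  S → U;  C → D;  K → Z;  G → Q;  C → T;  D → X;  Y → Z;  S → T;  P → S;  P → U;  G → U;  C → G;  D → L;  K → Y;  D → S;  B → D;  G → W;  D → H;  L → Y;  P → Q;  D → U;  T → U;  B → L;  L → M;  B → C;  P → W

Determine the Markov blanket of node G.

{B, C, D, H, L, M, P, Q, S, T, U, W}

G has parents B, C.
G has children M, Q, U, W.
Co-parents of G (other parents of its children):
  M also has parents H, L.
  parents(Q) \ {G} = {P}.
  parents(U) \ {G} = {D, P, S, T}.
  parents(W) \ {G} = {P, T}.
MB(G) = {B, C, D, H, L, M, P, Q, S, T, U, W}.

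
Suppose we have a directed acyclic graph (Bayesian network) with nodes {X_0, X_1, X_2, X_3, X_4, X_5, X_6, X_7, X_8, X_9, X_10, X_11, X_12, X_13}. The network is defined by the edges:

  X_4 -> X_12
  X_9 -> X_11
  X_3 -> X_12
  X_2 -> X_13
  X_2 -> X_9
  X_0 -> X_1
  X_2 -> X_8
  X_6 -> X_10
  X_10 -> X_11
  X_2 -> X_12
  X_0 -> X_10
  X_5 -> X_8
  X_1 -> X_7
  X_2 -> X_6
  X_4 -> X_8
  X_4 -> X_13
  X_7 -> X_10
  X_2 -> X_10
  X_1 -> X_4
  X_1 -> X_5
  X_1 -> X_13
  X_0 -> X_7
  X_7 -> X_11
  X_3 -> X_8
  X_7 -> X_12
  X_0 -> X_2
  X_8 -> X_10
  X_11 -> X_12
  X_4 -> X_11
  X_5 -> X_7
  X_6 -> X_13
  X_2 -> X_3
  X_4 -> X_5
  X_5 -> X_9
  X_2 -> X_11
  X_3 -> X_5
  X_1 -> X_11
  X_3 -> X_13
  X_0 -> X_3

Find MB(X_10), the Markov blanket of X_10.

{X_0, X_1, X_2, X_4, X_6, X_7, X_8, X_9, X_11}

X_10's children: X_11.
X_10 has parents X_0, X_2, X_6, X_7, X_8.
Co-parents of X_10 (other parents of its children):
  X_11: X_1, X_2, X_4, X_7, X_9
Taking the union gives {X_0, X_1, X_2, X_4, X_6, X_7, X_8, X_9, X_11}.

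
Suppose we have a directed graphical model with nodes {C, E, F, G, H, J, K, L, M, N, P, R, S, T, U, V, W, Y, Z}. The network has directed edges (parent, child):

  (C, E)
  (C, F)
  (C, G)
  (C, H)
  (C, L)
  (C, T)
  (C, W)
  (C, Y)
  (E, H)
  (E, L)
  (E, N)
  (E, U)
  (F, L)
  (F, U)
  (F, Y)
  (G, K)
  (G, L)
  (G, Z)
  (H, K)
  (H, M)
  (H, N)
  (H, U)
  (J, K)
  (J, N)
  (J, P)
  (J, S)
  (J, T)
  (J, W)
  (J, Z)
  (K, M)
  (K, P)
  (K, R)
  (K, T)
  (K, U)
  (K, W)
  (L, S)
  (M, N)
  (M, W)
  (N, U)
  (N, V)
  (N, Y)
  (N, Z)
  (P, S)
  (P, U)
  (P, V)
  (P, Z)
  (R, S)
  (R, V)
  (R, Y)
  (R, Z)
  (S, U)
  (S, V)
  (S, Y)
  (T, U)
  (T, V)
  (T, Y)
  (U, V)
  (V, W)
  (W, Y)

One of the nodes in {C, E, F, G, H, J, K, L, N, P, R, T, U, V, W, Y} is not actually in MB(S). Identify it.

S has parents J, L, P, R.
Children of S: U, V, Y.
Other parents of S's children:
  parents(U) \ {S} = {E, F, H, K, N, P, T}.
  V also has parents N, P, R, T, U.
  parents(Y) \ {S} = {C, F, N, R, T, W}.
MB(S) = {C, E, F, H, J, K, L, N, P, R, T, U, V, W, Y}.
G is neither a parent, child, nor co-parent of S, so it does not belong.

G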